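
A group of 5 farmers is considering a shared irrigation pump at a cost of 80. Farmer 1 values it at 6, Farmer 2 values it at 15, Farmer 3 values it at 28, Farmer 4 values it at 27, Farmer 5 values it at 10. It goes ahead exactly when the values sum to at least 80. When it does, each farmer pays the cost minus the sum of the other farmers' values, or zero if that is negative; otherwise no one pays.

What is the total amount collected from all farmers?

56

Total value 86 ≥ cost 80, so it is built.
Farmer 1: others sum to 80; max(0, 80 - 80) = 0.
Farmer 2: others sum to 71; max(0, 80 - 71) = 9.
Farmer 3: others sum to 58; max(0, 80 - 58) = 22.
Farmer 4: others sum to 59; max(0, 80 - 59) = 21.
Farmer 5: others sum to 76; max(0, 80 - 76) = 4.
Total collected = 0 + 9 + 22 + 21 + 4 = 56.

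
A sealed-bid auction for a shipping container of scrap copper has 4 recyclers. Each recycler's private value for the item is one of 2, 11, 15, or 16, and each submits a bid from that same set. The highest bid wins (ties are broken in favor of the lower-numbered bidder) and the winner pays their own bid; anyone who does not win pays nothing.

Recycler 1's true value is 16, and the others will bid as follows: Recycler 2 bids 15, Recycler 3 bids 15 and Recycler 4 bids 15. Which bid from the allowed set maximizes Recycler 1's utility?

Bid 2: loses, pays 0, utility 0.
Bid 11: loses, pays 0, utility 0.
Bid 15: wins, pays 15, utility 16 - 15 = 1.
Bid 16: wins, pays 16, utility 16 - 16 = 0.
The best choice is 15 with utility 1.

15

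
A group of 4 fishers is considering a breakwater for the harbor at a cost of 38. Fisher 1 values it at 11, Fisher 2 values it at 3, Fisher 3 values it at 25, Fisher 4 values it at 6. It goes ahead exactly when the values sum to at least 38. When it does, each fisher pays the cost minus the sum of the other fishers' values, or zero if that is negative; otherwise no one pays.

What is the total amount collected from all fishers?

Total value 45 ≥ cost 38, so it is built.
Fisher 1: others sum to 34; max(0, 38 - 34) = 4.
Fisher 2: others sum to 42; max(0, 38 - 42) = 0.
Fisher 3: others sum to 20; max(0, 38 - 20) = 18.
Fisher 4: others sum to 39; max(0, 38 - 39) = 0.
Total collected = 4 + 0 + 18 + 0 = 22.

22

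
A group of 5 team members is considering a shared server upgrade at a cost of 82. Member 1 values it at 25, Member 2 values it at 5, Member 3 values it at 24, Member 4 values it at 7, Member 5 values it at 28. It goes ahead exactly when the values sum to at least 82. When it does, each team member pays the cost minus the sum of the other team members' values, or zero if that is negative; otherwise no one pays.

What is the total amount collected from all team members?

Total value 89 ≥ cost 82, so it is built.
Member 1: others sum to 64; max(0, 82 - 64) = 18.
Member 2: others sum to 84; max(0, 82 - 84) = 0.
Member 3: others sum to 65; max(0, 82 - 65) = 17.
Member 4: others sum to 82; max(0, 82 - 82) = 0.
Member 5: others sum to 61; max(0, 82 - 61) = 21.
Total collected = 18 + 0 + 17 + 0 + 21 = 56.

56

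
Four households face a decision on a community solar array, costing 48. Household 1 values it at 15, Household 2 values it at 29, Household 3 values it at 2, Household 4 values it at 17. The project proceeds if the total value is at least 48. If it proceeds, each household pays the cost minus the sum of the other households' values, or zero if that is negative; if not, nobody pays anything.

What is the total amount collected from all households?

16

Total value 63 ≥ cost 48, so it is built.
Household 1: others sum to 48; max(0, 48 - 48) = 0.
Household 2: others sum to 34; max(0, 48 - 34) = 14.
Household 3: others sum to 61; max(0, 48 - 61) = 0.
Household 4: others sum to 46; max(0, 48 - 46) = 2.
Total collected = 0 + 14 + 0 + 2 = 16.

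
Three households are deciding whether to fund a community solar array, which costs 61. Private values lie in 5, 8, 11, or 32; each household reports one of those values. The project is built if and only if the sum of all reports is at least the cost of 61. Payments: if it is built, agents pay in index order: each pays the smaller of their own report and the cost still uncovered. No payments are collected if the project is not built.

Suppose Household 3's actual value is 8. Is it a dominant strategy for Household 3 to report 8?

Yes

Check each profile of the others' reports and compare truth against every alternative report.
Others report (32, 32): truth gives 8, best alternative gives 8.
Others report (5, 5): truth gives 0, best alternative gives 0.
Others report (5, 8): truth gives 0, best alternative gives 0.
Others report (5, 11): truth gives 0, best alternative gives 0.
Others report (5, 32): truth gives 0, best alternative gives 0.
Others report (8, 5): truth gives 0, best alternative gives 0.
(Remaining 10 profiles checked similarly; truth is weakly best in each.)
In every case the truthful report is at least as good as any alternative, so it is a dominant strategy.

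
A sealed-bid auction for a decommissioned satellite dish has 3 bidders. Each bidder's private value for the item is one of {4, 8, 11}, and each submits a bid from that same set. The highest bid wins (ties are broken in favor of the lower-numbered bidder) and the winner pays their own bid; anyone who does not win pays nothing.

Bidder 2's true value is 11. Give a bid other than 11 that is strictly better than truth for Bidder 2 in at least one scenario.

Suppose Bidder 1 bids 4 and Bidder 3 bids 4.
Bid 11: wins, pays 11, utility 11 - 11 = 0.
Bid 8: wins, pays 8, utility 11 - 8 = 3.
So bidding 8 beats truth here (3 > 0).

8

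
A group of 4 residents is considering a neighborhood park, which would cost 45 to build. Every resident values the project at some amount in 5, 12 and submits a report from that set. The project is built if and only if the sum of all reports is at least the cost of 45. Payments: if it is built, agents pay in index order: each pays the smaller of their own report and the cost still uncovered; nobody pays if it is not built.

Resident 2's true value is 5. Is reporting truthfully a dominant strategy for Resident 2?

Yes

Check each profile of the others' reports and compare truth against every alternative report.
Others report (12, 12, 12): truth gives 0, best alternative gives -7.
Others report (5, 5, 5): truth gives 0, best alternative gives 0.
Others report (5, 5, 12): truth gives 0, best alternative gives 0.
Others report (5, 12, 5): truth gives 0, best alternative gives 0.
Others report (5, 12, 12): truth gives 0, best alternative gives 0.
Others report (12, 5, 5): truth gives 0, best alternative gives 0.
(Remaining 2 profiles checked similarly; truth is weakly best in each.)
In every case the truthful report is at least as good as any alternative, so it is a dominant strategy.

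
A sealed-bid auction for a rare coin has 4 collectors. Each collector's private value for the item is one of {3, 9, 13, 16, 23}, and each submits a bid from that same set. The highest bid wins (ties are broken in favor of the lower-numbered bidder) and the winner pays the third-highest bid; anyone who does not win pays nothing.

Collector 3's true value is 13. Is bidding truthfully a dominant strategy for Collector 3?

No

Consider the case where Collector 1 bids 3, Collector 2 bids 3 and Collector 4 bids 16.
Truthful bid 13: loses, pays 0, utility 0.
Bid 16 instead: wins, pays 3, utility 13 - 3 = 10.
Since 10 > 0, bidding 16 is strictly better here, so truthful bidding is not dominant.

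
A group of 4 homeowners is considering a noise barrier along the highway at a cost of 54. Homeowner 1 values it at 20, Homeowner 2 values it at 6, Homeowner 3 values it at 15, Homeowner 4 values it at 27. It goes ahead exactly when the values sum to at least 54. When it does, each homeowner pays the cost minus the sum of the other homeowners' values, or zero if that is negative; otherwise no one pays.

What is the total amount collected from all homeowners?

Total value 68 ≥ cost 54, so it is built.
Homeowner 1: others sum to 48; max(0, 54 - 48) = 6.
Homeowner 2: others sum to 62; max(0, 54 - 62) = 0.
Homeowner 3: others sum to 53; max(0, 54 - 53) = 1.
Homeowner 4: others sum to 41; max(0, 54 - 41) = 13.
Total collected = 6 + 0 + 1 + 13 = 20.

20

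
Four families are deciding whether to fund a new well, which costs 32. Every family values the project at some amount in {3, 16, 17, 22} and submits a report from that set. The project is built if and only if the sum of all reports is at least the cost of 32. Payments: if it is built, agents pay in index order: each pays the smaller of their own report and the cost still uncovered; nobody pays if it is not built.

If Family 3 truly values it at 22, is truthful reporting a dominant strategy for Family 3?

No

Consider the case where Family 1 reports 3, Family 2 reports 3 and Family 4 reports 16.
Truthful report 22: project built, pays 22, utility 22 - 22 = 0.
Report 16 instead: project built, pays 16, utility 22 - 16 = 6.
Since 6 > 0, reporting 16 is strictly better here, so truthful reporting is not dominant.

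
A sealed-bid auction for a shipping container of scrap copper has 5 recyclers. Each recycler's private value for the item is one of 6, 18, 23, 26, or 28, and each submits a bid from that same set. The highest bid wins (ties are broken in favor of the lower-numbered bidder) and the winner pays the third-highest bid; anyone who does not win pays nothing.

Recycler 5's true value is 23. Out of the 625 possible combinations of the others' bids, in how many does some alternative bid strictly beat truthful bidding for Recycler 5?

64

Others bid (6, 6, 6, 23): truth gives 0; bid 26 gives 17 > 0. Violating.
Others bid (6, 6, 6, 26): truth gives 0; bid 28 gives 17 > 0. Violating.
Others bid (6, 6, 18, 23): truth gives 0; bid 26 gives 5 > 0. Violating.
Others bid (6, 6, 18, 26): truth gives 0; bid 28 gives 5 > 0. Violating.
Others bid (6, 6, 6, 6): truth gives 17; no alternative beats it.
Others bid (6, 6, 6, 18): truth gives 17; no alternative beats it.
(Checking all 625 profiles: 64 have a profitable deviation, 561 do not.)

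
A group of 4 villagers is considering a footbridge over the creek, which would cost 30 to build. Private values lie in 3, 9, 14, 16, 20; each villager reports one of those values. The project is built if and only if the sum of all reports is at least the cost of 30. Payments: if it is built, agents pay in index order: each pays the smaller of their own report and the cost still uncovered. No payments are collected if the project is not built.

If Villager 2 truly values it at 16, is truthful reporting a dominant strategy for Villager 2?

Consider the case where Villager 1 reports 3, Villager 3 reports 3 and Villager 4 reports 14.
Truthful report 16: project built, pays 16, utility 16 - 16 = 0.
Report 14 instead: project built, pays 14, utility 16 - 14 = 2.
Since 2 > 0, reporting 14 is strictly better here, so truthful reporting is not dominant.

No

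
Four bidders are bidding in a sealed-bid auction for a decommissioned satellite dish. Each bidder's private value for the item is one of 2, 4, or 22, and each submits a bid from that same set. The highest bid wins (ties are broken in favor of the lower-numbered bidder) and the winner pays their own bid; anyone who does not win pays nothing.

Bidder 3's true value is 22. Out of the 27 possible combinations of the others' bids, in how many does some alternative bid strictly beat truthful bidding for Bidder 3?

Others bid (2, 2, 2): truth gives 0; bid 4 gives 18 > 0. Violating.
Others bid (2, 2, 4): truth gives 0; bid 4 gives 18 > 0. Violating.
Others bid (2, 2, 22): truth gives 0; no alternative beats it.
Others bid (2, 4, 2): truth gives 0; no alternative beats it.
(Checking all 27 profiles: 2 have a profitable deviation, 25 do not.)

2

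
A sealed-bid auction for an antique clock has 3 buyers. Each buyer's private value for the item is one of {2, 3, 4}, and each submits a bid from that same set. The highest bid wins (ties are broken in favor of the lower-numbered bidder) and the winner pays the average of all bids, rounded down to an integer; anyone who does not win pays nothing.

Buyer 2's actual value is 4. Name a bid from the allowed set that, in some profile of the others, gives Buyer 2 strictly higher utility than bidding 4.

Suppose Buyer 1 bids 2 and Buyer 3 bids 3.
Bid 4: wins, pays 3, utility 4 - 3 = 1.
Bid 3: wins, pays 2, utility 4 - 2 = 2.
So bidding 3 beats truth here (2 > 1).

3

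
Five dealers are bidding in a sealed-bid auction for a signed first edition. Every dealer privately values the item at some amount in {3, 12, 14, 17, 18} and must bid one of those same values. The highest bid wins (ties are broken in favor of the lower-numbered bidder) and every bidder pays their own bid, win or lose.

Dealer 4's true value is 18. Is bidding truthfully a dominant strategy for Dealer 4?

Consider the case where Dealer 1 bids 3, Dealer 2 bids 3, Dealer 3 bids 3 and Dealer 5 bids 3.
Truthful bid 18: wins, pays 18, utility 18 - 18 = 0.
Bid 12 instead: wins, pays 12, utility 18 - 12 = 6.
Since 6 > 0, bidding 12 is strictly better here, so truthful bidding is not dominant.

No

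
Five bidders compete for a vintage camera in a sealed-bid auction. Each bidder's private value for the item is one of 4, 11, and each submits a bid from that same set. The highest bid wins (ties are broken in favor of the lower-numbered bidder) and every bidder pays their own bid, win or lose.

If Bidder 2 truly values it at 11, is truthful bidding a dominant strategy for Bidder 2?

No

Consider the case where Bidder 1 bids 11, Bidder 3 bids 4, Bidder 4 bids 4 and Bidder 5 bids 4.
Truthful bid 11: loses but pays 11, utility -11.
Bid 4 instead: loses but pays 4, utility -4.
Since -4 > -11, bidding 4 is strictly better here, so truthful bidding is not dominant.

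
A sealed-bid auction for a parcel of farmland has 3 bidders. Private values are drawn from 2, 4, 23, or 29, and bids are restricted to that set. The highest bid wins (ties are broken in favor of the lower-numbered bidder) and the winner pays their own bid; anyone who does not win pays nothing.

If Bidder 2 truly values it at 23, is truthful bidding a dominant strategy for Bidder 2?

Consider the case where Bidder 1 bids 2 and Bidder 3 bids 2.
Truthful bid 23: wins, pays 23, utility 23 - 23 = 0.
Bid 4 instead: wins, pays 4, utility 23 - 4 = 19.
Since 19 > 0, bidding 4 is strictly better here, so truthful bidding is not dominant.

No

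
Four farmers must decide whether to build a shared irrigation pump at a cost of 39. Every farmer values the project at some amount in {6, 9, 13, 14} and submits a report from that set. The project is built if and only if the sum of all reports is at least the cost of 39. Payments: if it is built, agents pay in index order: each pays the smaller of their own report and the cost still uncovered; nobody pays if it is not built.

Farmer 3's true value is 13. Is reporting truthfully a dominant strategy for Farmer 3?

No

Consider the case where Farmer 1 reports 6, Farmer 2 reports 13 and Farmer 4 reports 13.
Truthful report 13: project built, pays 13, utility 13 - 13 = 0.
Report 9 instead: project built, pays 9, utility 13 - 9 = 4.
Since 4 > 0, reporting 9 is strictly better here, so truthful reporting is not dominant.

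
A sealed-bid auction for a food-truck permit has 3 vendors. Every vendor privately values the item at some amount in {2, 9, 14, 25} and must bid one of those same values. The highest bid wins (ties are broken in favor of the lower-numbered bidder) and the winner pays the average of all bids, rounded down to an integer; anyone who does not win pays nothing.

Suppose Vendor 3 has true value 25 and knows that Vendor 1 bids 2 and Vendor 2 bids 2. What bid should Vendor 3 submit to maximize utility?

9

Bid 2: loses, pays 0, utility 0.
Bid 9: wins, pays 4, utility 25 - 4 = 21.
Bid 14: wins, pays 6, utility 25 - 6 = 19.
Bid 25: wins, pays 9, utility 25 - 9 = 16.
The best choice is 9 with utility 21.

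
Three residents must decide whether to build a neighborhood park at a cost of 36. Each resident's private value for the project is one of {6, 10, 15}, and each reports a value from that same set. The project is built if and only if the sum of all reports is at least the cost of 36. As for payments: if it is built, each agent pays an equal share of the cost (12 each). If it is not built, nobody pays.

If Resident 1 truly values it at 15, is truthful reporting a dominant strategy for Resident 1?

Check each profile of the others' reports and compare truth against every alternative report.
Others report (6, 15): truth gives 3, best alternative gives 0.
Others report (10, 15): truth gives 3, best alternative gives 0.
Others report (15, 6): truth gives 3, best alternative gives 0.
Others report (15, 10): truth gives 3, best alternative gives 0.
Others report (15, 15): truth gives 3, best alternative gives 3.
Others report (6, 6): truth gives 0, best alternative gives 0.
(Remaining 3 profiles checked similarly; truth is weakly best in each.)
In every case the truthful report is at least as good as any alternative, so it is a dominant strategy.

Yes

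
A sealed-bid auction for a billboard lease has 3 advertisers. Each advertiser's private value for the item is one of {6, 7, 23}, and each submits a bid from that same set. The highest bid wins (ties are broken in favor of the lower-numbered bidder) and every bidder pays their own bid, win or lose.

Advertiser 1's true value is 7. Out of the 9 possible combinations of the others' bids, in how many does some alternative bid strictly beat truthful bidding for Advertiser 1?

Others bid (6, 6): truth gives 0; bid 6 gives 1 > 0. Violating.
Others bid (6, 23): truth gives -7; bid 6 gives -6 > -7. Violating.
Others bid (7, 23): truth gives -7; bid 6 gives -6 > -7. Violating.
Others bid (23, 6): truth gives -7; bid 6 gives -6 > -7. Violating.
Others bid (6, 7): truth gives 0; no alternative beats it.
Others bid (7, 6): truth gives 0; no alternative beats it.
(Checking all 9 profiles: 6 have a profitable deviation, 3 do not.)

6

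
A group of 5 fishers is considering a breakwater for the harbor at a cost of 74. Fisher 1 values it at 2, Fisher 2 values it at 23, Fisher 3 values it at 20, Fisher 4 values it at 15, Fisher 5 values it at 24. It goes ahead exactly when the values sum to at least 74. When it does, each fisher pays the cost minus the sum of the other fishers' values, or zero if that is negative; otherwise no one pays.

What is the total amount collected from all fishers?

Total value 84 ≥ cost 74, so it is built.
Fisher 1: others sum to 82; max(0, 74 - 82) = 0.
Fisher 2: others sum to 61; max(0, 74 - 61) = 13.
Fisher 3: others sum to 64; max(0, 74 - 64) = 10.
Fisher 4: others sum to 69; max(0, 74 - 69) = 5.
Fisher 5: others sum to 60; max(0, 74 - 60) = 14.
Total collected = 0 + 13 + 10 + 5 + 14 = 42.

42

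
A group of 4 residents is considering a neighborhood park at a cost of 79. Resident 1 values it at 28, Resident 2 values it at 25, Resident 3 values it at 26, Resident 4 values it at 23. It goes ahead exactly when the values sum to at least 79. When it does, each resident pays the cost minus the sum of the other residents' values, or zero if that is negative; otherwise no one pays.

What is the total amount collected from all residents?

10

Total value 102 ≥ cost 79, so it is built.
Resident 1: others sum to 74; max(0, 79 - 74) = 5.
Resident 2: others sum to 77; max(0, 79 - 77) = 2.
Resident 3: others sum to 76; max(0, 79 - 76) = 3.
Resident 4: others sum to 79; max(0, 79 - 79) = 0.
Total collected = 5 + 2 + 3 + 0 = 10.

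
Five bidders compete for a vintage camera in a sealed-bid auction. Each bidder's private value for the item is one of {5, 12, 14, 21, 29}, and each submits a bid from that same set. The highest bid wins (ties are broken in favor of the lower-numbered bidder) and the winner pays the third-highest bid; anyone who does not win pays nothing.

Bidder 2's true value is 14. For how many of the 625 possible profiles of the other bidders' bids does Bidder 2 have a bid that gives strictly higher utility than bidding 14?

64

Others bid (5, 5, 5, 21): truth gives 0; bid 21 gives 9 > 0. Violating.
Others bid (5, 5, 5, 29): truth gives 0; bid 29 gives 9 > 0. Violating.
Others bid (5, 5, 12, 21): truth gives 0; bid 21 gives 2 > 0. Violating.
Others bid (5, 5, 12, 29): truth gives 0; bid 29 gives 2 > 0. Violating.
Others bid (5, 5, 5, 5): truth gives 9; no alternative beats it.
Others bid (5, 5, 5, 12): truth gives 9; no alternative beats it.
(Checking all 625 profiles: 64 have a profitable deviation, 561 do not.)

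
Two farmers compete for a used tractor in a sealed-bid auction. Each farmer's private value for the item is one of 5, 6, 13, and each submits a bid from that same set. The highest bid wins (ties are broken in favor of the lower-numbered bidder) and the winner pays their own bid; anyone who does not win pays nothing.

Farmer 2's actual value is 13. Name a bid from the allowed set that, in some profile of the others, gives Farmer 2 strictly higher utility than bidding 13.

Suppose Farmer 1 bids 5.
Bid 13: wins, pays 13, utility 13 - 13 = 0.
Bid 6: wins, pays 6, utility 13 - 6 = 7.
So bidding 6 beats truth here (7 > 0).

6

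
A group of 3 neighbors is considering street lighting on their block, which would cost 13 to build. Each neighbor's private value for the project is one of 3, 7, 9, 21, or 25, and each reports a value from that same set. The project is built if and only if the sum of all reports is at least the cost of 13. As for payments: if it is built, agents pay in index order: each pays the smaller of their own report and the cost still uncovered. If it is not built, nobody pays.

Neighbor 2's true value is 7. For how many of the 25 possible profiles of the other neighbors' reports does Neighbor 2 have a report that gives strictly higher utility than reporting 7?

14

Others report (3, 7): truth gives 0; report 3 gives 4 > 0. Violating.
Others report (3, 9): truth gives 0; report 3 gives 4 > 0. Violating.
Others report (3, 21): truth gives 0; report 3 gives 4 > 0. Violating.
Others report (3, 25): truth gives 0; report 3 gives 4 > 0. Violating.
Others report (3, 3): truth gives 0; no alternative beats it.
Others report (21, 3): truth gives 7; no alternative beats it.
(Checking all 25 profiles: 14 have a profitable deviation, 11 do not.)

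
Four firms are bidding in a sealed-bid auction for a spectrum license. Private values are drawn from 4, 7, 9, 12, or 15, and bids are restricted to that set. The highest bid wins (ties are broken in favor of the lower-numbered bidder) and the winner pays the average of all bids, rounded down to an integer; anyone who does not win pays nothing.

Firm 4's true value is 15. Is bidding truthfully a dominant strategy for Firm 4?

No

Consider the case where Firm 1 bids 4, Firm 2 bids 4 and Firm 3 bids 4.
Truthful bid 15: wins, pays 6, utility 15 - 6 = 9.
Bid 7 instead: wins, pays 4, utility 15 - 4 = 11.
Since 11 > 9, bidding 7 is strictly better here, so truthful bidding is not dominant.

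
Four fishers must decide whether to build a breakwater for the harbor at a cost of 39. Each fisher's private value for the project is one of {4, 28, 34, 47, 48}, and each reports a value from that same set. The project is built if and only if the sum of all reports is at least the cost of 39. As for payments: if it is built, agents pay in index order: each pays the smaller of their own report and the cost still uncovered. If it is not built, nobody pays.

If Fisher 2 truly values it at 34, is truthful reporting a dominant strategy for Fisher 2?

No

Consider the case where Fisher 1 reports 4, Fisher 3 reports 4 and Fisher 4 reports 4.
Truthful report 34: project built, pays 34, utility 34 - 34 = 0.
Report 28 instead: project built, pays 28, utility 34 - 28 = 6.
Since 6 > 0, reporting 28 is strictly better here, so truthful reporting is not dominant.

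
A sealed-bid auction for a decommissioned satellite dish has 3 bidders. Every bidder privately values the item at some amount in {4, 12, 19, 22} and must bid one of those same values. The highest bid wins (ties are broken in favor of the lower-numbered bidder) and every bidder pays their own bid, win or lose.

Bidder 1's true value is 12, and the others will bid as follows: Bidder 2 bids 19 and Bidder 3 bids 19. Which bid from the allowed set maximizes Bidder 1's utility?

4

Bid 4: loses but pays 4, utility -4.
Bid 12: loses but pays 12, utility -12.
Bid 19: wins, pays 19, utility 12 - 19 = -7.
Bid 22: wins, pays 22, utility 12 - 22 = -10.
The best choice is 4 with utility -4.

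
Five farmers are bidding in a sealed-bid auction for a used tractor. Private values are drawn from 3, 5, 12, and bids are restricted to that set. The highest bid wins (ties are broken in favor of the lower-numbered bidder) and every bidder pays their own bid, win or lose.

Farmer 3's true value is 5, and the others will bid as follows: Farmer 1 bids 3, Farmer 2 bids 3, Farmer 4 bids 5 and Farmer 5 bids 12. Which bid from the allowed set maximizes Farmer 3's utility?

3

Bid 3: loses but pays 3, utility -3.
Bid 5: loses but pays 5, utility -5.
Bid 12: wins, pays 12, utility 5 - 12 = -7.
The best choice is 3 with utility -3.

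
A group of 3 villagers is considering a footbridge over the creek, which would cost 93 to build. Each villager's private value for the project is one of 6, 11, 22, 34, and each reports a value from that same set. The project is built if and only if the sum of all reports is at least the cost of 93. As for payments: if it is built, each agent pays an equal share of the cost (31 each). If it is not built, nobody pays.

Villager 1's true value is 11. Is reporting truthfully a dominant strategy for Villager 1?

Check each profile of the others' reports and compare truth against every alternative report.
Others report (6, 6): truth gives 0, best alternative gives 0.
Others report (6, 11): truth gives 0, best alternative gives 0.
Others report (6, 22): truth gives 0, best alternative gives 0.
Others report (6, 34): truth gives 0, best alternative gives 0.
Others report (11, 6): truth gives 0, best alternative gives 0.
Others report (11, 11): truth gives 0, best alternative gives 0.
(Remaining 10 profiles checked similarly; truth is weakly best in each.)
In every case the truthful report is at least as good as any alternative, so it is a dominant strategy.

Yes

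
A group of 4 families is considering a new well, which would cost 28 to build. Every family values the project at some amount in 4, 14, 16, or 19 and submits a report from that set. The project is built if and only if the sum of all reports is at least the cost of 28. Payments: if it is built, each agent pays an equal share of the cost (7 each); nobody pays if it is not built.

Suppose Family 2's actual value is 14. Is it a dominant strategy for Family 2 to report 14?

No

Consider the case where Family 1 reports 4, Family 3 reports 4 and Family 4 reports 4.
Truthful report 14: project not built, utility 0.
Report 16 instead: project built, pays 7, utility 14 - 7 = 7.
Since 7 > 0, reporting 16 is strictly better here, so truthful reporting is not dominant.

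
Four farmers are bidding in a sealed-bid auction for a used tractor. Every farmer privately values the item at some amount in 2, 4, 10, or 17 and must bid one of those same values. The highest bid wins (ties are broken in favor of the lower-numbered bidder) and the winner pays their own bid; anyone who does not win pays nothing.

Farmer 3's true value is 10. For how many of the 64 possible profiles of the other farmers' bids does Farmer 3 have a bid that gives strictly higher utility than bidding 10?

2

Others bid (2, 2, 2): truth gives 0; bid 4 gives 6 > 0. Violating.
Others bid (2, 2, 4): truth gives 0; bid 4 gives 6 > 0. Violating.
Others bid (2, 2, 10): truth gives 0; no alternative beats it.
Others bid (2, 2, 17): truth gives 0; no alternative beats it.
(Checking all 64 profiles: 2 have a profitable deviation, 62 do not.)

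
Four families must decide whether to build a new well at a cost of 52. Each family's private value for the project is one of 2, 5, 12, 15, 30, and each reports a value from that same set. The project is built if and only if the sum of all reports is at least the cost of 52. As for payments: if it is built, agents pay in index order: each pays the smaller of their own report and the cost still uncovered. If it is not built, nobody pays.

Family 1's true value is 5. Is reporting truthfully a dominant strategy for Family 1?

No

Consider the case where Family 2 reports 2, Family 3 reports 30 and Family 4 reports 30.
Truthful report 5: project built, pays 5, utility 5 - 5 = 0.
Report 2 instead: project built, pays 2, utility 5 - 2 = 3.
Since 3 > 0, reporting 2 is strictly better here, so truthful reporting is not dominant.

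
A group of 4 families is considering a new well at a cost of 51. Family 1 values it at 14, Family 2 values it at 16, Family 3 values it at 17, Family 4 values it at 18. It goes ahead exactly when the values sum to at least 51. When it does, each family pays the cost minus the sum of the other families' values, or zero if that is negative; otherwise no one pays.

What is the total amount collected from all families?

Total value 65 ≥ cost 51, so it is built.
Family 1: others sum to 51; max(0, 51 - 51) = 0.
Family 2: others sum to 49; max(0, 51 - 49) = 2.
Family 3: others sum to 48; max(0, 51 - 48) = 3.
Family 4: others sum to 47; max(0, 51 - 47) = 4.
Total collected = 0 + 2 + 3 + 4 = 9.

9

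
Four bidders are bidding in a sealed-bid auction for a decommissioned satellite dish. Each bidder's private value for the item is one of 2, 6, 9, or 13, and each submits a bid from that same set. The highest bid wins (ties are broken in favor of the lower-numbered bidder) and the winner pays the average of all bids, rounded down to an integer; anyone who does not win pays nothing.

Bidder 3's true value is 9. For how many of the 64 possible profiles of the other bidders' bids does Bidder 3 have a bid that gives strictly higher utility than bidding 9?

14

Others bid (2, 2, 13): truth gives 0; bid 13 gives 2 > 0. Violating.
Others bid (2, 6, 13): truth gives 0; bid 13 gives 1 > 0. Violating.
Others bid (2, 9, 2): truth gives 0; bid 13 gives 3 > 0. Violating.
Others bid (2, 9, 6): truth gives 0; bid 13 gives 2 > 0. Violating.
Others bid (2, 2, 2): truth gives 6; no alternative beats it.
Others bid (2, 2, 6): truth gives 5; no alternative beats it.
(Checking all 64 profiles: 14 have a profitable deviation, 50 do not.)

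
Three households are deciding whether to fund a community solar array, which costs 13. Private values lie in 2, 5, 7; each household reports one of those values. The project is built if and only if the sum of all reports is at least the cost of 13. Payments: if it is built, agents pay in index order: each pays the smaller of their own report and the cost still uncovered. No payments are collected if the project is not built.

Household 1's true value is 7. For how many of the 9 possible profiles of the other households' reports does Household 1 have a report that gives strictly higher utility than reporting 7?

Others report (2, 7): truth gives 0; report 5 gives 2 > 0. Violating.
Others report (5, 5): truth gives 0; report 5 gives 2 > 0. Violating.
Others report (5, 7): truth gives 0; report 2 gives 5 > 0. Violating.
Others report (7, 2): truth gives 0; report 5 gives 2 > 0. Violating.
Others report (2, 2): truth gives 0; no alternative beats it.
Others report (2, 5): truth gives 0; no alternative beats it.
(Checking all 9 profiles: 6 have a profitable deviation, 3 do not.)

6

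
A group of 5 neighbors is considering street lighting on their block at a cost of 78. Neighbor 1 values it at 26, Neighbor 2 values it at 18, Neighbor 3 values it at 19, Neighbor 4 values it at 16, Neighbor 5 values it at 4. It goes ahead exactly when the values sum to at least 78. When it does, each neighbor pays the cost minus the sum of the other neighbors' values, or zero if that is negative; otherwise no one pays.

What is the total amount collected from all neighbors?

59

Total value 83 ≥ cost 78, so it is built.
Neighbor 1: others sum to 57; max(0, 78 - 57) = 21.
Neighbor 2: others sum to 65; max(0, 78 - 65) = 13.
Neighbor 3: others sum to 64; max(0, 78 - 64) = 14.
Neighbor 4: others sum to 67; max(0, 78 - 67) = 11.
Neighbor 5: others sum to 79; max(0, 78 - 79) = 0.
Total collected = 21 + 13 + 14 + 11 + 0 = 59.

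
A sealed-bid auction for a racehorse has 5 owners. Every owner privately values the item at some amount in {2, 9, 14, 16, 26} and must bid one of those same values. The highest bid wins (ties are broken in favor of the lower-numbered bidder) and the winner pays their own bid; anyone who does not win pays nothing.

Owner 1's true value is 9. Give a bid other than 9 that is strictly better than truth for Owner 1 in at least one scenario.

2

Suppose Owner 2 bids 2, Owner 3 bids 2, Owner 4 bids 2 and Owner 5 bids 2.
Bid 9: wins, pays 9, utility 9 - 9 = 0.
Bid 2: wins, pays 2, utility 9 - 2 = 7.
So bidding 2 beats truth here (7 > 0).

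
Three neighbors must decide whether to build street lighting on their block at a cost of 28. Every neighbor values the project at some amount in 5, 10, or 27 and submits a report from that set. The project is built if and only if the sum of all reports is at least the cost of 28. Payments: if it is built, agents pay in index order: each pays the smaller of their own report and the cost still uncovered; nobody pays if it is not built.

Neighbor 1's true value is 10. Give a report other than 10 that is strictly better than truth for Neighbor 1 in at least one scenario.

Suppose Neighbor 2 reports 5 and Neighbor 3 reports 27.
Report 10: project built, pays 10, utility 10 - 10 = 0.
Report 5: project built, pays 5, utility 10 - 5 = 5.
So reporting 5 beats truth here (5 > 0).

5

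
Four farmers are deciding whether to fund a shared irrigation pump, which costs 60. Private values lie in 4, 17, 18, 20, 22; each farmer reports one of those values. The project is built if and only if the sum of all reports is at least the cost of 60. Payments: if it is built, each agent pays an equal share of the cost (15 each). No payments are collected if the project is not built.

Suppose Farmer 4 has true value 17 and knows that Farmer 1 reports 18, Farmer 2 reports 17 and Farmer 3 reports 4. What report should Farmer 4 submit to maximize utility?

Report 4: project not built, utility 0.
Report 17: project not built, utility 0.
Report 18: project not built, utility 0.
Report 20: project not built, utility 0.
Report 22: project built, pays 15, utility 17 - 15 = 2.
The best choice is 22 with utility 2.

22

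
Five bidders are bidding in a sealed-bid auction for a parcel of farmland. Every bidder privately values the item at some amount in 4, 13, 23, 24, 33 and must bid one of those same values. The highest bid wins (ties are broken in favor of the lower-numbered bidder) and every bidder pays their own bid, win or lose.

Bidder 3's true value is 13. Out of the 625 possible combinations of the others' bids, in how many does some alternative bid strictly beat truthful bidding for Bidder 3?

Others bid (4, 4, 4, 23): truth gives -13; bid 4 gives -4 > -13. Violating.
Others bid (4, 4, 4, 24): truth gives -13; bid 4 gives -4 > -13. Violating.
Others bid (4, 4, 4, 33): truth gives -13; bid 4 gives -4 > -13. Violating.
Others bid (4, 4, 13, 23): truth gives -13; bid 4 gives -4 > -13. Violating.
Others bid (4, 4, 4, 4): truth gives 0; no alternative beats it.
Others bid (4, 4, 4, 13): truth gives 0; no alternative beats it.
(Checking all 625 profiles: 621 have a profitable deviation, 4 do not.)

621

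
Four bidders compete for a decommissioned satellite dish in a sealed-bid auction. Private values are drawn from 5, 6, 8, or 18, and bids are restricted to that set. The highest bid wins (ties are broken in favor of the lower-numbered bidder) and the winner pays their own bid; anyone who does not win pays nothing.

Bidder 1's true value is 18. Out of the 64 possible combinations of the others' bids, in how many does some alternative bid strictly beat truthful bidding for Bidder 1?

Others bid (5, 5, 5): truth gives 0; bid 5 gives 13 > 0. Violating.
Others bid (5, 5, 6): truth gives 0; bid 6 gives 12 > 0. Violating.
Others bid (5, 5, 8): truth gives 0; bid 8 gives 10 > 0. Violating.
Others bid (5, 6, 5): truth gives 0; bid 6 gives 12 > 0. Violating.
Others bid (5, 5, 18): truth gives 0; no alternative beats it.
Others bid (5, 6, 18): truth gives 0; no alternative beats it.
(Checking all 64 profiles: 27 have a profitable deviation, 37 do not.)

27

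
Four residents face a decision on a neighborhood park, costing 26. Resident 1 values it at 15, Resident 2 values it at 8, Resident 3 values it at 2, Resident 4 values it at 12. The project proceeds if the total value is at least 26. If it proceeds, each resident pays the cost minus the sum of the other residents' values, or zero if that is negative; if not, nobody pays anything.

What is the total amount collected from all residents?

Total value 37 ≥ cost 26, so it is built.
Resident 1: others sum to 22; max(0, 26 - 22) = 4.
Resident 2: others sum to 29; max(0, 26 - 29) = 0.
Resident 3: others sum to 35; max(0, 26 - 35) = 0.
Resident 4: others sum to 25; max(0, 26 - 25) = 1.
Total collected = 4 + 0 + 0 + 1 = 5.

5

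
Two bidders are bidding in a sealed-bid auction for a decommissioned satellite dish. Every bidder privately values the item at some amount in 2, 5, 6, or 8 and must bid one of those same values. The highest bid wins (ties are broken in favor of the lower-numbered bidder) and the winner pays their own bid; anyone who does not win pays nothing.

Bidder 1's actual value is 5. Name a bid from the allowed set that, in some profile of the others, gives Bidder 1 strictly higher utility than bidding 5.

Suppose Bidder 2 bids 2.
Bid 5: wins, pays 5, utility 5 - 5 = 0.
Bid 2: wins, pays 2, utility 5 - 2 = 3.
So bidding 2 beats truth here (3 > 0).

2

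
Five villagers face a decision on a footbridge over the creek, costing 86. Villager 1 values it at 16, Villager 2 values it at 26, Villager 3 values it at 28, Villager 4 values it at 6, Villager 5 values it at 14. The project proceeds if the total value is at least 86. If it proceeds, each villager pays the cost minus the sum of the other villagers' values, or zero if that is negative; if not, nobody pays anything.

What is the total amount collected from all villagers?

Total value 90 ≥ cost 86, so it is built.
Villager 1: others sum to 74; max(0, 86 - 74) = 12.
Villager 2: others sum to 64; max(0, 86 - 64) = 22.
Villager 3: others sum to 62; max(0, 86 - 62) = 24.
Villager 4: others sum to 84; max(0, 86 - 84) = 2.
Villager 5: others sum to 76; max(0, 86 - 76) = 10.
Total collected = 12 + 22 + 24 + 2 + 10 = 70.

70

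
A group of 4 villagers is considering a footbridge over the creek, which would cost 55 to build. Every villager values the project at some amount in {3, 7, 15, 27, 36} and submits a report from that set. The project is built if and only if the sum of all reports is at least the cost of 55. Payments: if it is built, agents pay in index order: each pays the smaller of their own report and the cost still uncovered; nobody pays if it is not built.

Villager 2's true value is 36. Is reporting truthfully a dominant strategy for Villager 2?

Consider the case where Villager 1 reports 3, Villager 3 reports 3 and Villager 4 reports 27.
Truthful report 36: project built, pays 36, utility 36 - 36 = 0.
Report 27 instead: project built, pays 27, utility 36 - 27 = 9.
Since 9 > 0, reporting 27 is strictly better here, so truthful reporting is not dominant.

No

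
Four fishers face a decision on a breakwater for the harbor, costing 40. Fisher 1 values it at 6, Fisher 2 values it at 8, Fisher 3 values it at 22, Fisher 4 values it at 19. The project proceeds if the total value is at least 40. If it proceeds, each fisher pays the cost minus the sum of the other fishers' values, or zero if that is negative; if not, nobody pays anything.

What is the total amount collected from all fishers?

11

Total value 55 ≥ cost 40, so it is built.
Fisher 1: others sum to 49; max(0, 40 - 49) = 0.
Fisher 2: others sum to 47; max(0, 40 - 47) = 0.
Fisher 3: others sum to 33; max(0, 40 - 33) = 7.
Fisher 4: others sum to 36; max(0, 40 - 36) = 4.
Total collected = 0 + 0 + 7 + 4 = 11.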